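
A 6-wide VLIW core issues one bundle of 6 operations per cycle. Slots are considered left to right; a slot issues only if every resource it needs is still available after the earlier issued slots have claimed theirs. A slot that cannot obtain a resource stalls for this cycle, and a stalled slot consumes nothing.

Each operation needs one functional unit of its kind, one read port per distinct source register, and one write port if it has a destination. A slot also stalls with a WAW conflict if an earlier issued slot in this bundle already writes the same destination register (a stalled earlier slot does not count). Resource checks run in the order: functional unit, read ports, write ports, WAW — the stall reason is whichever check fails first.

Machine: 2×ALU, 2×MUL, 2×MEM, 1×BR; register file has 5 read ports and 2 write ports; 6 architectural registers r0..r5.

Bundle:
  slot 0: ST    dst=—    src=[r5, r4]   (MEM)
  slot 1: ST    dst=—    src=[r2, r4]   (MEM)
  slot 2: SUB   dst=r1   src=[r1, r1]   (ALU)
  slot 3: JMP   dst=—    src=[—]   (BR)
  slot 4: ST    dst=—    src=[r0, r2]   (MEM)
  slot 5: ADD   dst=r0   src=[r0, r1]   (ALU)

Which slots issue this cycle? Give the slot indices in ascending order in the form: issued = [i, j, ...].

issued = [0, 1, 2, 3]

  0. MEM ⇒ go  {2A/2Mu/1Ld/1B | 3r 2w}
  1. MEM ⇒ go  {2A/2Mu/0Ld/1B | 1r 2w}
  2. ALU→r1 ⇒ go  {1A/2Mu/0Ld/1B | 0r 1w}
  3. BR ⇒ go  {1A/2Mu/0Ld/0B | 0r 1w}
  4. MEM ⇒ no(FU)  {1A/2Mu/0Ld/0B | 0r 1w}
  5. ALU→r0 ⇒ no(RD_PORT)  {1A/2Mu/0Ld/0B | 0r 1w}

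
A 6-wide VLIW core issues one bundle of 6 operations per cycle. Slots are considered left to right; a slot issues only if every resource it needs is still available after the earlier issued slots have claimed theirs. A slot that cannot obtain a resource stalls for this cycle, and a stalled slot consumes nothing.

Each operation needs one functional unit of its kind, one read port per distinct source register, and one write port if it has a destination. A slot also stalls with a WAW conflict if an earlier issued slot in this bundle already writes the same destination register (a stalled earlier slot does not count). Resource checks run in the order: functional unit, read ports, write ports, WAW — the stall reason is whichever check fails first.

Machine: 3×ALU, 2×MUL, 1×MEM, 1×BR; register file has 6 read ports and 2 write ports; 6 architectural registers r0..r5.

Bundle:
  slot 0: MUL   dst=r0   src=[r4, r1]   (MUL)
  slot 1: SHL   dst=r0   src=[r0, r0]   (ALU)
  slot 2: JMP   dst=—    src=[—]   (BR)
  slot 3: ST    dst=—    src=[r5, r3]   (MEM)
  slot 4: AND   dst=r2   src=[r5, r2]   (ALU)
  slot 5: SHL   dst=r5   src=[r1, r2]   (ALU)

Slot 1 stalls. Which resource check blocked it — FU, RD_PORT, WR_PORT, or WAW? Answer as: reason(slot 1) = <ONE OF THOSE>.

reason(slot 1) = WAW

(0) want 1×MUL +2rd +1wr — yes → AL3|MU1|ME1|BR1|rd4|wr1
(1) want 1×ALU +1rd +1wr — WAW → AL3|MU1|ME1|BR1|rd4|wr1
(2) want 1×BR +0rd +0wr — yes → AL3|MU1|ME1|BR0|rd4|wr1
(3) want 1×MEM +2rd +0wr — yes → AL3|MU1|ME0|BR0|rd2|wr1
(4) want 1×ALU +2rd +1wr — yes → AL2|MU1|ME0|BR0|rd0|wr0
(5) want 1×ALU +2rd +1wr — RD_PORT → AL2|MU1|ME0|BR0|rd0|wr0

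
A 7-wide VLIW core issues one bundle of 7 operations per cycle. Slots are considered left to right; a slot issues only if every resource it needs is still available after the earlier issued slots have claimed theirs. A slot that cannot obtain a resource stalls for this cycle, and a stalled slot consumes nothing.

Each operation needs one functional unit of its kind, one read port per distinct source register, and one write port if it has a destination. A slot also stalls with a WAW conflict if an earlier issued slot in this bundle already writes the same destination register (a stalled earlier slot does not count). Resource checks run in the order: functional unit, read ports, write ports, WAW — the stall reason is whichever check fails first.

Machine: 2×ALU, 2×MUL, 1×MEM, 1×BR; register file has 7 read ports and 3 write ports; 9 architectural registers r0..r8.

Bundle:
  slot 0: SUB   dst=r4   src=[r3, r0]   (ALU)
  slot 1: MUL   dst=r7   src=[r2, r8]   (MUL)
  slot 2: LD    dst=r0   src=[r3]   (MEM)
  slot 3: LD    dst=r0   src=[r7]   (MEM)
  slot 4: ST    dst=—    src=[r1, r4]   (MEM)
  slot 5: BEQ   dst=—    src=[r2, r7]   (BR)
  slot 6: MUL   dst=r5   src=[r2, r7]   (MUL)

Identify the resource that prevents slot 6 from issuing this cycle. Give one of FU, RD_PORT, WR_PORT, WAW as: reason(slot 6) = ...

slot 0 (ALU): ISSUE — free A1,Mu2,Ld1,B1 rp5 wp2
slot 1 (MUL): ISSUE — free A1,Mu1,Ld1,B1 rp3 wp1
slot 2 (MEM): ISSUE — free A1,Mu1,Ld0,B1 rp2 wp0
slot 3 (MEM): stall FU — free A1,Mu1,Ld0,B1 rp2 wp0
slot 4 (MEM): stall FU — free A1,Mu1,Ld0,B1 rp2 wp0
slot 5 (BR): ISSUE — free A1,Mu1,Ld0,B0 rp0 wp0
slot 6 (MUL): stall RD_PORT — free A1,Mu1,Ld0,B0 rp0 wp0

reason(slot 6) = RD_PORT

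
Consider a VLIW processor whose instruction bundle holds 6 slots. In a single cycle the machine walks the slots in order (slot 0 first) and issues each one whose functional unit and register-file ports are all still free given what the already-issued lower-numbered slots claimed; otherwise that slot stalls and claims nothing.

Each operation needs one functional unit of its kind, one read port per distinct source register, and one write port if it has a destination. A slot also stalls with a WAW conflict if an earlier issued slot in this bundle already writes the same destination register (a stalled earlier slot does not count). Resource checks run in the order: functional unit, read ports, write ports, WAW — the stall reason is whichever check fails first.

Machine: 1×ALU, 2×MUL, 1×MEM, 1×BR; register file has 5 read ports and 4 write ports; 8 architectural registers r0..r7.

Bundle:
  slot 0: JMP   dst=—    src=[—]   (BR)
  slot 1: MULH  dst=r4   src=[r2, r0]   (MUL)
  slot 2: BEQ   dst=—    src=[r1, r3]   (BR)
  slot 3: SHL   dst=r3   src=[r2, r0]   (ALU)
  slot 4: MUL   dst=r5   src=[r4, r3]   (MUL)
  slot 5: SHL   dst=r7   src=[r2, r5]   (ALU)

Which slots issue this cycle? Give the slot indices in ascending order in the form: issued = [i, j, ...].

  0. BR ⇒ go  {1A/2Mu/1Ld/0B | 5r 4w}
  1. MUL→r4 ⇒ go  {1A/1Mu/1Ld/0B | 3r 3w}
  2. BR ⇒ no(FU)  {1A/1Mu/1Ld/0B | 3r 3w}
  3. ALU→r3 ⇒ go  {0A/1Mu/1Ld/0B | 1r 2w}
  4. MUL→r5 ⇒ no(RD_PORT)  {0A/1Mu/1Ld/0B | 1r 2w}
  5. ALU→r7 ⇒ no(FU)  {0A/1Mu/1Ld/0B | 1r 2w}

issued = [0, 1, 3]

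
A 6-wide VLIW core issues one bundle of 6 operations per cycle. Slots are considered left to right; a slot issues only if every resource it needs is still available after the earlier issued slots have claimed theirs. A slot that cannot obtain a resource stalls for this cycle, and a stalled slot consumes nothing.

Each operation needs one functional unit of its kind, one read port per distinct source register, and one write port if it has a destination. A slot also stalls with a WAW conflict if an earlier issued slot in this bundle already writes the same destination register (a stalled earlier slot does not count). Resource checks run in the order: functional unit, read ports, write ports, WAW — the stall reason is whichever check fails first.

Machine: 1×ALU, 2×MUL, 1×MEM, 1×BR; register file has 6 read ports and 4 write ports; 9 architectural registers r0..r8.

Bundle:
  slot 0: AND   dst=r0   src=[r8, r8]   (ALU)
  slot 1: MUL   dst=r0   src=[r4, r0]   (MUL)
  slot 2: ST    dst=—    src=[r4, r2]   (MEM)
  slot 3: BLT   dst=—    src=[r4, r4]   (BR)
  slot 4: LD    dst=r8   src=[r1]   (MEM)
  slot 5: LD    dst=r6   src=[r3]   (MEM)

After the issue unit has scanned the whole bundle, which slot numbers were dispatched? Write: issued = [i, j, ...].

issued = [0, 2, 3]

  0. ALU→r0 ⇒ go  {0A/2Mu/1Ld/1B | 5r 3w}
  1. MUL→r0 ⇒ no(WAW)  {0A/2Mu/1Ld/1B | 5r 3w}
  2. MEM ⇒ go  {0A/2Mu/0Ld/1B | 3r 3w}
  3. BR ⇒ go  {0A/2Mu/0Ld/0B | 2r 3w}
  4. MEM→r8 ⇒ no(FU)  {0A/2Mu/0Ld/0B | 2r 3w}
  5. MEM→r6 ⇒ no(FU)  {0A/2Mu/0Ld/0B | 2r 3w}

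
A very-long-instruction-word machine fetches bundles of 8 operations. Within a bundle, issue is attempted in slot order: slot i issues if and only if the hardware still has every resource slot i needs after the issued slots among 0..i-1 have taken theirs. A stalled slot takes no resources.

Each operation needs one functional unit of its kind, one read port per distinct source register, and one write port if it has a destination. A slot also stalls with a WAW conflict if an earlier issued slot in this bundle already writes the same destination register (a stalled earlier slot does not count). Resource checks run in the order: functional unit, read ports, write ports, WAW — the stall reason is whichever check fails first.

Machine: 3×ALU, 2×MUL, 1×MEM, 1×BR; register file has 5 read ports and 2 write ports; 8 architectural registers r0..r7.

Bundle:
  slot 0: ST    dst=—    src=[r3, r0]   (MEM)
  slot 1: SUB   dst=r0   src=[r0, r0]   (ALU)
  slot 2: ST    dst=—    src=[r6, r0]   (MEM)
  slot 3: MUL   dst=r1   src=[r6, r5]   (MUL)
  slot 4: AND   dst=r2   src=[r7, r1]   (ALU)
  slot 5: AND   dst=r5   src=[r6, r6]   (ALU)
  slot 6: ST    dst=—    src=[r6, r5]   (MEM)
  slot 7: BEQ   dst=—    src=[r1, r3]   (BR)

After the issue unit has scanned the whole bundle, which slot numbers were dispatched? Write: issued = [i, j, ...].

#0 MEM src=r3,r0 dispatched  <A:3 Mu:2 Ld:0 B:1 rd:3 wr:2>
#1 ALU src=r0,r0 dispatched  <A:2 Mu:2 Ld:0 B:1 rd:2 wr:1>
#2 MEM src=r6,r0 held:FU  <A:2 Mu:2 Ld:0 B:1 rd:2 wr:1>
#3 MUL src=r6,r5 dispatched  <A:2 Mu:1 Ld:0 B:1 rd:0 wr:0>
#4 ALU src=r7,r1 held:RD_PORT  <A:2 Mu:1 Ld:0 B:1 rd:0 wr:0>
#5 ALU src=r6,r6 held:RD_PORT  <A:2 Mu:1 Ld:0 B:1 rd:0 wr:0>
#6 MEM src=r6,r5 held:FU  <A:2 Mu:1 Ld:0 B:1 rd:0 wr:0>
#7 BR src=r1,r3 held:RD_PORT  <A:2 Mu:1 Ld:0 B:1 rd:0 wr:0>

issued = [0, 1, 3]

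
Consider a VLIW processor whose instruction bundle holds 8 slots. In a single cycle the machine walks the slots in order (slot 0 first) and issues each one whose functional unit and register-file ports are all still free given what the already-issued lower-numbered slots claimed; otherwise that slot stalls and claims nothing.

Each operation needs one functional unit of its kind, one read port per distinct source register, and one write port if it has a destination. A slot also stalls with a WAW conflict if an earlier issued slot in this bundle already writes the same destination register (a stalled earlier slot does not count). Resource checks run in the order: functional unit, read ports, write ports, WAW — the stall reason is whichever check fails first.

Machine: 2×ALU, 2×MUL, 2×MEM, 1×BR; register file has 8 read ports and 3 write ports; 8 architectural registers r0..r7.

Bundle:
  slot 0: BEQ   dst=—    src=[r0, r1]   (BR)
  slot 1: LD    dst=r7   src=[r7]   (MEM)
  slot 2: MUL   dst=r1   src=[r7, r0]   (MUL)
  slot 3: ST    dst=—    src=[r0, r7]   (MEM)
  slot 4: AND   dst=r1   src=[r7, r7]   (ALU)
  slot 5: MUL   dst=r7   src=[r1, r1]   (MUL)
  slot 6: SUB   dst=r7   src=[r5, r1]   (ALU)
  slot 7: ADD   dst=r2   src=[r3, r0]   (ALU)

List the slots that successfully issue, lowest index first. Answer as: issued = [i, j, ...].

issued = [0, 1, 2, 3]

#0 BR src=r0,r1 dispatched  <A:2 Mu:2 Ld:2 B:0 rd:6 wr:3>
#1 MEM src=r7 dispatched  <A:2 Mu:2 Ld:1 B:0 rd:5 wr:2>
#2 MUL src=r7,r0 dispatched  <A:2 Mu:1 Ld:1 B:0 rd:3 wr:1>
#3 MEM src=r0,r7 dispatched  <A:2 Mu:1 Ld:0 B:0 rd:1 wr:1>
#4 ALU src=r7,r7 held:WAW  <A:2 Mu:1 Ld:0 B:0 rd:1 wr:1>
#5 MUL src=r1,r1 held:WAW  <A:2 Mu:1 Ld:0 B:0 rd:1 wr:1>
#6 ALU src=r5,r1 held:RD_PORT  <A:2 Mu:1 Ld:0 B:0 rd:1 wr:1>
#7 ALU src=r3,r0 held:RD_PORT  <A:2 Mu:1 Ld:0 B:0 rd:1 wr:1>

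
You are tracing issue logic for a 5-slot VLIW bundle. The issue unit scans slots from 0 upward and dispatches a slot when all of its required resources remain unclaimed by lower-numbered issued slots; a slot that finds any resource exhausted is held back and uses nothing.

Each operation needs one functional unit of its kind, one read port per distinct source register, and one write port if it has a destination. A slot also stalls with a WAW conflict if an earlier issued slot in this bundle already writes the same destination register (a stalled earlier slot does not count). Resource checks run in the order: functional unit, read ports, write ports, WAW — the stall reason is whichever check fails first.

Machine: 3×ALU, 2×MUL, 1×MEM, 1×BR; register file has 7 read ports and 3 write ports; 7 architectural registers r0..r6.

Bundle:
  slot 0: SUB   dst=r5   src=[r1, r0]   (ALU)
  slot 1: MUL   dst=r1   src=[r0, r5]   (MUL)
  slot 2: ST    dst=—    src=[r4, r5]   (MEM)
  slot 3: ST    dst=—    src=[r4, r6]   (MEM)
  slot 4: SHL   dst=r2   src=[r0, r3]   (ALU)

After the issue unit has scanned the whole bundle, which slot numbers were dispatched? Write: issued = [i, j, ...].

issued = [0, 1, 2]

#0 ALU src=r1,r0 dispatched  <A:2 Mu:2 Ld:1 B:1 rd:5 wr:2>
#1 MUL src=r0,r5 dispatched  <A:2 Mu:1 Ld:1 B:1 rd:3 wr:1>
#2 MEM src=r4,r5 dispatched  <A:2 Mu:1 Ld:0 B:1 rd:1 wr:1>
#3 MEM src=r4,r6 held:FU  <A:2 Mu:1 Ld:0 B:1 rd:1 wr:1>
#4 ALU src=r0,r3 held:RD_PORT  <A:2 Mu:1 Ld:0 B:1 rd:1 wr:1>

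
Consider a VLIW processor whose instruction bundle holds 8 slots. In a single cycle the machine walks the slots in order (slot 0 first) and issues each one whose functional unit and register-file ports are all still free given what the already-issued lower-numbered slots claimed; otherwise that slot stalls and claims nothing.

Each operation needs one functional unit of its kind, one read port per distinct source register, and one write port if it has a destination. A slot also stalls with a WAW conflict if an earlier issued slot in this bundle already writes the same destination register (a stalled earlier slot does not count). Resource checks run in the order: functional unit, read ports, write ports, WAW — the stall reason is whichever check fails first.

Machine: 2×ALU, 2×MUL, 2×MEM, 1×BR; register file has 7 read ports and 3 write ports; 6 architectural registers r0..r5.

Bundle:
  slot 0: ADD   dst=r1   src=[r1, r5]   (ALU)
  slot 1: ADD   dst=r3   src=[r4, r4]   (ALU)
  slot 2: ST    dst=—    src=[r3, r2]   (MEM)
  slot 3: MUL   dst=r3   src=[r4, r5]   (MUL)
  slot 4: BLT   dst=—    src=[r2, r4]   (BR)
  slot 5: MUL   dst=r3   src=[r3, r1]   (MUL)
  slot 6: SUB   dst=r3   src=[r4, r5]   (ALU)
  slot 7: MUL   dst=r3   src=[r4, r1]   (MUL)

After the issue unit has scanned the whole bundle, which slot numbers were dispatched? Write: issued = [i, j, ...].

issued = [0, 1, 2, 4]

(0) want 1×ALU +2rd +1wr — yes → AL1|MU2|ME2|BR1|rd5|wr2
(1) want 1×ALU +1rd +1wr — yes → AL0|MU2|ME2|BR1|rd4|wr1
(2) want 1×MEM +2rd +0wr — yes → AL0|MU2|ME1|BR1|rd2|wr1
(3) want 1×MUL +2rd +1wr — WAW → AL0|MU2|ME1|BR1|rd2|wr1
(4) want 1×BR +2rd +0wr — yes → AL0|MU2|ME1|BR0|rd0|wr1
(5) want 1×MUL +2rd +1wr — RD_PORT → AL0|MU2|ME1|BR0|rd0|wr1
(6) want 1×ALU +2rd +1wr — FU → AL0|MU2|ME1|BR0|rd0|wr1
(7) want 1×MUL +2rd +1wr — RD_PORT → AL0|MU2|ME1|BR0|rd0|wr1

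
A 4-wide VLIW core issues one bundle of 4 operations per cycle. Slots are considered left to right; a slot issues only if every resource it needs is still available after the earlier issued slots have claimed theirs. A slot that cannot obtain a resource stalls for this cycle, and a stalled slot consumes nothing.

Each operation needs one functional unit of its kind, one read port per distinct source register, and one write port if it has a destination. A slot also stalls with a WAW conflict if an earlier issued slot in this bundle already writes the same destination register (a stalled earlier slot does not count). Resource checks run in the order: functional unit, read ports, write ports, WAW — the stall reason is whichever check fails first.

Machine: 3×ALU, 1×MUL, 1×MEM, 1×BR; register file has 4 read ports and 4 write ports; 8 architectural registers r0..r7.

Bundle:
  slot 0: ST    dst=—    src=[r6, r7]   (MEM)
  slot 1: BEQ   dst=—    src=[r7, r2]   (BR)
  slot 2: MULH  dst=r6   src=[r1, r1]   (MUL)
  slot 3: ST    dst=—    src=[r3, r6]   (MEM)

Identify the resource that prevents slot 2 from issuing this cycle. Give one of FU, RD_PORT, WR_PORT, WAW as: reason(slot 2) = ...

reason(slot 2) = RD_PORT

(0) want 1×MEM +2rd +0wr — yes → AL3|MU1|ME0|BR1|rd2|wr4
(1) want 1×BR +2rd +0wr — yes → AL3|MU1|ME0|BR0|rd0|wr4
(2) want 1×MUL +1rd +1wr — RD_PORT → AL3|MU1|ME0|BR0|rd0|wr4
(3) want 1×MEM +2rd +0wr — FU → AL3|MU1|ME0|BR0|rd0|wr4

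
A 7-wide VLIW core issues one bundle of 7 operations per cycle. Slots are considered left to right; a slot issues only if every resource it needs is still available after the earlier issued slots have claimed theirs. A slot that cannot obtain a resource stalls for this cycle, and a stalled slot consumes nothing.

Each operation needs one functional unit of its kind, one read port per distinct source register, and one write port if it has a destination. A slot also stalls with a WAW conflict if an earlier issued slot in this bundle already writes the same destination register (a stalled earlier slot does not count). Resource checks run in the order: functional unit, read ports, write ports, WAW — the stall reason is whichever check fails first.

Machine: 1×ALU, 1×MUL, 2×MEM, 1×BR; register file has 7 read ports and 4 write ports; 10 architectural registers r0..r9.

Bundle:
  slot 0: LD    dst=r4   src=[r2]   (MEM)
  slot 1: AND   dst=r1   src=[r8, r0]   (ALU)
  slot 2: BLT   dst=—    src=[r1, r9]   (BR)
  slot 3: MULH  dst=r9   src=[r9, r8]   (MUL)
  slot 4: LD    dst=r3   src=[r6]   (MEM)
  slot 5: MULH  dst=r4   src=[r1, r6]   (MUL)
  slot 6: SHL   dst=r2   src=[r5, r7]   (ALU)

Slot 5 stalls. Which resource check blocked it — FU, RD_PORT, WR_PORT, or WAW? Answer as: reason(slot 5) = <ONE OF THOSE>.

[0] MEM needs rd=1 wr=1: ok; after: ALU=1 MUL=1 MEM=1 BR=1, R=6, W=3
[1] ALU needs rd=2 wr=1: ok; after: ALU=0 MUL=1 MEM=1 BR=1, R=4, W=2
[2] BR needs rd=2 wr=0: ok; after: ALU=0 MUL=1 MEM=1 BR=0, R=2, W=2
[3] MUL needs rd=2 wr=1: ok; after: ALU=0 MUL=0 MEM=1 BR=0, R=0, W=1
[4] MEM needs rd=1 wr=1: RD_PORT; after: ALU=0 MUL=0 MEM=1 BR=0, R=0, W=1
[5] MUL needs rd=2 wr=1: FU; after: ALU=0 MUL=0 MEM=1 BR=0, R=0, W=1
[6] ALU needs rd=2 wr=1: FU; after: ALU=0 MUL=0 MEM=1 BR=0, R=0, W=1

reason(slot 5) = FU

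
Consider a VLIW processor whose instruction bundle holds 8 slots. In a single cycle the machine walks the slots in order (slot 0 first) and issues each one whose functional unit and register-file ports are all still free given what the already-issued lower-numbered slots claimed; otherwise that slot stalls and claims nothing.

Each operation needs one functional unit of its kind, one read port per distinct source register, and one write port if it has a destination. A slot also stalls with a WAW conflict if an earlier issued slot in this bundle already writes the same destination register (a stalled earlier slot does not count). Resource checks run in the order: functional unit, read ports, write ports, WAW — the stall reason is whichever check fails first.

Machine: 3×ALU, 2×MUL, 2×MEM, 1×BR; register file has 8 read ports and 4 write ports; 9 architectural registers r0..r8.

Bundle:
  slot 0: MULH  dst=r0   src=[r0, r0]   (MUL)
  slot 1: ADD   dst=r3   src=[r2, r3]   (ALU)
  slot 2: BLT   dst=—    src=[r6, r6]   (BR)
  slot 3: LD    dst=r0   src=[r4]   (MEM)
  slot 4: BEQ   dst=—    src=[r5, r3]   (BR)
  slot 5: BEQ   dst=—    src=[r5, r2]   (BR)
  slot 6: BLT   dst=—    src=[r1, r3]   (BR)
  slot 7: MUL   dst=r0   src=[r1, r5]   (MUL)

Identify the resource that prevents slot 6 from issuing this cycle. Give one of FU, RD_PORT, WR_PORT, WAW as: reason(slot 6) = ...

[0] MUL needs rd=1 wr=1: ok; after: ALU=3 MUL=1 MEM=2 BR=1, R=7, W=3
[1] ALU needs rd=2 wr=1: ok; after: ALU=2 MUL=1 MEM=2 BR=1, R=5, W=2
[2] BR needs rd=1 wr=0: ok; after: ALU=2 MUL=1 MEM=2 BR=0, R=4, W=2
[3] MEM needs rd=1 wr=1: WAW; after: ALU=2 MUL=1 MEM=2 BR=0, R=4, W=2
[4] BR needs rd=2 wr=0: FU; after: ALU=2 MUL=1 MEM=2 BR=0, R=4, W=2
[5] BR needs rd=2 wr=0: FU; after: ALU=2 MUL=1 MEM=2 BR=0, R=4, W=2
[6] BR needs rd=2 wr=0: FU; after: ALU=2 MUL=1 MEM=2 BR=0, R=4, W=2
[7] MUL needs rd=2 wr=1: WAW; after: ALU=2 MUL=1 MEM=2 BR=0, R=4, W=2

reason(slot 6) = FU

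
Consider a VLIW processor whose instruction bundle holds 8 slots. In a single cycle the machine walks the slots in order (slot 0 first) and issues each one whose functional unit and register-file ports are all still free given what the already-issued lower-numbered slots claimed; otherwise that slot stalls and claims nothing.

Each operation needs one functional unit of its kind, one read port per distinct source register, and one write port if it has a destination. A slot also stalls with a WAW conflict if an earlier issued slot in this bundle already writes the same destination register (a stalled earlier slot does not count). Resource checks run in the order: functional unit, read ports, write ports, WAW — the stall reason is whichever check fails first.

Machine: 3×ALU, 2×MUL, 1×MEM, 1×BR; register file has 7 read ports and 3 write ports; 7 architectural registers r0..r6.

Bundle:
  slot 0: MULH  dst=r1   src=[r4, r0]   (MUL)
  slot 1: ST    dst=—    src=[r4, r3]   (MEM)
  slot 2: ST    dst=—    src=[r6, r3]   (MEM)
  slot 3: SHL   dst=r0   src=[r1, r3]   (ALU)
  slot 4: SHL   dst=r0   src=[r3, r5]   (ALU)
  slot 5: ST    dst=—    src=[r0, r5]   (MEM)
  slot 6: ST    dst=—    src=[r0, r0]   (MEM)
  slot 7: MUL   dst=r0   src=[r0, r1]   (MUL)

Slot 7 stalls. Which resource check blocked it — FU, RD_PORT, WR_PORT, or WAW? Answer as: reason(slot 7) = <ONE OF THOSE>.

  0. MUL→r1 ⇒ go  {3A/1Mu/1Ld/1B | 5r 2w}
  1. MEM ⇒ go  {3A/1Mu/0Ld/1B | 3r 2w}
  2. MEM ⇒ no(FU)  {3A/1Mu/0Ld/1B | 3r 2w}
  3. ALU→r0 ⇒ go  {2A/1Mu/0Ld/1B | 1r 1w}
  4. ALU→r0 ⇒ no(RD_PORT)  {2A/1Mu/0Ld/1B | 1r 1w}
  5. MEM ⇒ no(FU)  {2A/1Mu/0Ld/1B | 1r 1w}
  6. MEM ⇒ no(FU)  {2A/1Mu/0Ld/1B | 1r 1w}
  7. MUL→r0 ⇒ no(RD_PORT)  {2A/1Mu/0Ld/1B | 1r 1w}

reason(slot 7) = RD_PORT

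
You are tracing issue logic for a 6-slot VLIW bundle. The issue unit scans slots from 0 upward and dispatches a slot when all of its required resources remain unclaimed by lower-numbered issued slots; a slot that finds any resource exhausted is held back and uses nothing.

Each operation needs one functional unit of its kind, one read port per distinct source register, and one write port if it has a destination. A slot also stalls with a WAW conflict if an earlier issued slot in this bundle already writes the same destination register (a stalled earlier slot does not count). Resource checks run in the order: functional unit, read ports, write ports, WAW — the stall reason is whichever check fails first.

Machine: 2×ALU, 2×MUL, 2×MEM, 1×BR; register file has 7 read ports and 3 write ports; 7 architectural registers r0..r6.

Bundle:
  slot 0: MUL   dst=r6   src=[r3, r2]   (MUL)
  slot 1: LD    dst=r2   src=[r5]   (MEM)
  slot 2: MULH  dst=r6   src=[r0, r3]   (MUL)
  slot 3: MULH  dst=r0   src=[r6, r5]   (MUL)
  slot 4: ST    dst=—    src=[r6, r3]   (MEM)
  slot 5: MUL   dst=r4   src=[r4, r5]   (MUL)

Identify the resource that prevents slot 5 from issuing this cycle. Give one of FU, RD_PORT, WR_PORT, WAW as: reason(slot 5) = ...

  0. MUL→r6 ⇒ go  {2A/1Mu/2Ld/1B | 5r 2w}
  1. MEM→r2 ⇒ go  {2A/1Mu/1Ld/1B | 4r 1w}
  2. MUL→r6 ⇒ no(WAW)  {2A/1Mu/1Ld/1B | 4r 1w}
  3. MUL→r0 ⇒ go  {2A/0Mu/1Ld/1B | 2r 0w}
  4. MEM ⇒ go  {2A/0Mu/0Ld/1B | 0r 0w}
  5. MUL→r4 ⇒ no(FU)  {2A/0Mu/0Ld/1B | 0r 0w}

reason(slot 5) = FU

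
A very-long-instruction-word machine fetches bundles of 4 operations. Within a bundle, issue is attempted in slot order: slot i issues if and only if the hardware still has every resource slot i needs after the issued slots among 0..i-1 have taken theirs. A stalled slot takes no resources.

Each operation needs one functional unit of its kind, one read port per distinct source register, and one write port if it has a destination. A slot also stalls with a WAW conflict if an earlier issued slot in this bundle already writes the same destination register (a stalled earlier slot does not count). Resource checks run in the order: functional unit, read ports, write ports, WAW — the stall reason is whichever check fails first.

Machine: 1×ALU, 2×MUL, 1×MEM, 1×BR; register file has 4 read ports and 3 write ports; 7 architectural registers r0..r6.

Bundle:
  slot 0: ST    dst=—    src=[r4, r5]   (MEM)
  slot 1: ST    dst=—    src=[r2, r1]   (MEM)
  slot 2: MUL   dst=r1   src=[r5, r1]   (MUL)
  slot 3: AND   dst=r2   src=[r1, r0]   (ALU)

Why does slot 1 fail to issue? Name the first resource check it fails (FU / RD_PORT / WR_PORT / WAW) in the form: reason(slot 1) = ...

reason(slot 1) = FU

slot 0 (MEM): ISSUE — free A1,Mu2,Ld0,B1 rp2 wp3
slot 1 (MEM): stall FU — free A1,Mu2,Ld0,B1 rp2 wp3
slot 2 (MUL): ISSUE — free A1,Mu1,Ld0,B1 rp0 wp2
slot 3 (ALU): stall RD_PORT — free A1,Mu1,Ld0,B1 rp0 wp2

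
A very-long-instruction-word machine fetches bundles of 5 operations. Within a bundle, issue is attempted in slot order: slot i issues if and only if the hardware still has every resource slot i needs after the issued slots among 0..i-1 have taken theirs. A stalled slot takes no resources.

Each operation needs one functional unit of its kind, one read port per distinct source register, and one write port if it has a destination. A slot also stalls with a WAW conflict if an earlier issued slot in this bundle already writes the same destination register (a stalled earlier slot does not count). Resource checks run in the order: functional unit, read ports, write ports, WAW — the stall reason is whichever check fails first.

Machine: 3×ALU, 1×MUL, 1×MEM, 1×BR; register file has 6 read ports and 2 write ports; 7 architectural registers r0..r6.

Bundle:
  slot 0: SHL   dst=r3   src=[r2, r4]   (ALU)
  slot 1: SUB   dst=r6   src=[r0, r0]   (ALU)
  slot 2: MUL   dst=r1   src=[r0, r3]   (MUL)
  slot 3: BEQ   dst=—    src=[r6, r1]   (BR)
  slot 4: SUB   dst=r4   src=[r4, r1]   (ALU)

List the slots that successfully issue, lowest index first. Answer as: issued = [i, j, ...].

issued = [0, 1, 3]

(0) want 1×ALU +2rd +1wr — yes → AL2|MU1|ME1|BR1|rd4|wr1
(1) want 1×ALU +1rd +1wr — yes → AL1|MU1|ME1|BR1|rd3|wr0
(2) want 1×MUL +2rd +1wr — WR_PORT → AL1|MU1|ME1|BR1|rd3|wr0
(3) want 1×BR +2rd +0wr — yes → AL1|MU1|ME1|BR0|rd1|wr0
(4) want 1×ALU +2rd +1wr — RD_PORT → AL1|MU1|ME1|BR0|rd1|wr0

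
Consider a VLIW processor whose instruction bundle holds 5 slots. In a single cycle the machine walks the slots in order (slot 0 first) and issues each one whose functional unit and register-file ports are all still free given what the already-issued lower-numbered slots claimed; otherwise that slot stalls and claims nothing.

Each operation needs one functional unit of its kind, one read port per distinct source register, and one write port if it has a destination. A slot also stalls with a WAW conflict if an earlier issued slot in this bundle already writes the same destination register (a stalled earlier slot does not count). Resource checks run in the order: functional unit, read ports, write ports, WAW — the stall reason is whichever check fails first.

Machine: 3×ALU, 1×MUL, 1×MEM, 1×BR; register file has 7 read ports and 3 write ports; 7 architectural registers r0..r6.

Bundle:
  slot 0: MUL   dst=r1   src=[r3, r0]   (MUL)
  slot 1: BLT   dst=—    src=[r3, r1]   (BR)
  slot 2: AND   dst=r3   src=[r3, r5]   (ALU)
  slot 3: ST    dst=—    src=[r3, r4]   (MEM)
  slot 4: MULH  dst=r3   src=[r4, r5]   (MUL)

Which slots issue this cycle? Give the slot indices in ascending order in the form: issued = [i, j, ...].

  0. MUL→r1 ⇒ go  {3A/0Mu/1Ld/1B | 5r 2w}
  1. BR ⇒ go  {3A/0Mu/1Ld/0B | 3r 2w}
  2. ALU→r3 ⇒ go  {2A/0Mu/1Ld/0B | 1r 1w}
  3. MEM ⇒ no(RD_PORT)  {2A/0Mu/1Ld/0B | 1r 1w}
  4. MUL→r3 ⇒ no(FU)  {2A/0Mu/1Ld/0B | 1r 1w}

issued = [0, 1, 2]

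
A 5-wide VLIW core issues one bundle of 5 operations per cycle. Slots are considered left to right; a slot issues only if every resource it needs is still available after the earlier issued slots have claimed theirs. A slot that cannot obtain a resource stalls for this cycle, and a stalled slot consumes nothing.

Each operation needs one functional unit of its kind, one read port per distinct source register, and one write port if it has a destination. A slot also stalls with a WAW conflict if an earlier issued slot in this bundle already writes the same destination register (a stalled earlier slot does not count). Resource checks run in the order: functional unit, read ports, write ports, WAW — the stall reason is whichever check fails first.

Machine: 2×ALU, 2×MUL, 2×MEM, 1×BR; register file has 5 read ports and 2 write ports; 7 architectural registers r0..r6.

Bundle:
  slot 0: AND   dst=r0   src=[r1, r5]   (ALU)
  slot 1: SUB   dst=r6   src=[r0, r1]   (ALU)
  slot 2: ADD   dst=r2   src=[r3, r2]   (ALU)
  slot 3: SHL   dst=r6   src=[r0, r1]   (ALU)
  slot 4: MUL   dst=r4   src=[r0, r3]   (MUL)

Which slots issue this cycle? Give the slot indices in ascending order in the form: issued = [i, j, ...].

issued = [0, 1]

#0 ALU src=r1,r5 dispatched  <A:1 Mu:2 Ld:2 B:1 rd:3 wr:1>
#1 ALU src=r0,r1 dispatched  <A:0 Mu:2 Ld:2 B:1 rd:1 wr:0>
#2 ALU src=r3,r2 held:FU  <A:0 Mu:2 Ld:2 B:1 rd:1 wr:0>
#3 ALU src=r0,r1 held:FU  <A:0 Mu:2 Ld:2 B:1 rd:1 wr:0>
#4 MUL src=r0,r3 held:RD_PORT  <A:0 Mu:2 Ld:2 B:1 rd:1 wr:0>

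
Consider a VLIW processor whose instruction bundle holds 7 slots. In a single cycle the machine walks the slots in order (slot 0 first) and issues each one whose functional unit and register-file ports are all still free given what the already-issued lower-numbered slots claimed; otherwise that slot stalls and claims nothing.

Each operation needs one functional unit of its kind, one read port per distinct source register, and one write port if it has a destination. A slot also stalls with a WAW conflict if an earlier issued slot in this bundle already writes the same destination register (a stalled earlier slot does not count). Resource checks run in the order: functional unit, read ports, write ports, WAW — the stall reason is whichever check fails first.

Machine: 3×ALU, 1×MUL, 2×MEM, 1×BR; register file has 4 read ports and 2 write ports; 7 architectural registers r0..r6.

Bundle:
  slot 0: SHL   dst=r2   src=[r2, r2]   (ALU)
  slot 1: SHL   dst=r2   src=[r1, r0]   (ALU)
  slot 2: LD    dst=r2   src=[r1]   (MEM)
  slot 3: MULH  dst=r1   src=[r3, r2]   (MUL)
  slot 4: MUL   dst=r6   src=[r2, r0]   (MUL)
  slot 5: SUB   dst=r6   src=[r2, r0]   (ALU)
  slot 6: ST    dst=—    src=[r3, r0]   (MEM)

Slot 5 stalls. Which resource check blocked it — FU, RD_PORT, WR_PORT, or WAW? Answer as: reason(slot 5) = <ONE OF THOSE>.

  0. ALU→r2 ⇒ go  {2A/1Mu/2Ld/1B | 3r 1w}
  1. ALU→r2 ⇒ no(WAW)  {2A/1Mu/2Ld/1B | 3r 1w}
  2. MEM→r2 ⇒ no(WAW)  {2A/1Mu/2Ld/1B | 3r 1w}
  3. MUL→r1 ⇒ go  {2A/0Mu/2Ld/1B | 1r 0w}
  4. MUL→r6 ⇒ no(FU)  {2A/0Mu/2Ld/1B | 1r 0w}
  5. ALU→r6 ⇒ no(RD_PORT)  {2A/0Mu/2Ld/1B | 1r 0w}
  6. MEM ⇒ no(RD_PORT)  {2A/0Mu/2Ld/1B | 1r 0w}

reason(slot 5) = RD_PORT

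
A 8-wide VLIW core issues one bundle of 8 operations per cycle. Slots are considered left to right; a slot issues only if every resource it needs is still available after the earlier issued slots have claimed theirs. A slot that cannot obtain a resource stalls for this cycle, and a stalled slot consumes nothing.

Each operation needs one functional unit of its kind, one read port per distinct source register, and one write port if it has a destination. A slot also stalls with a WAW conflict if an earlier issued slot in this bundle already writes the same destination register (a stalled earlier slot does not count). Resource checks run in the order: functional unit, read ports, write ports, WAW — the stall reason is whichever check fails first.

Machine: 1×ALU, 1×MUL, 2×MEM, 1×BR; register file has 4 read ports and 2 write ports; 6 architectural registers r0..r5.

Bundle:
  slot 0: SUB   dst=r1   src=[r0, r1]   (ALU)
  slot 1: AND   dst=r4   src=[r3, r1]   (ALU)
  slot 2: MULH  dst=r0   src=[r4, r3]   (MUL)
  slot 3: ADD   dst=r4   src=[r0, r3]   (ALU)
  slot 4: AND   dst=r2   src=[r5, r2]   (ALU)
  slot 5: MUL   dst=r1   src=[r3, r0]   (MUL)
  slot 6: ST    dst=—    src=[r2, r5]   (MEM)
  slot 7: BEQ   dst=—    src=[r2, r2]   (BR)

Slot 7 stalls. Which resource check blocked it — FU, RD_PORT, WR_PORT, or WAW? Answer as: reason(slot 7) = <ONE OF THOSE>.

  0. ALU→r1 ⇒ go  {0A/1Mu/2Ld/1B | 2r 1w}
  1. ALU→r4 ⇒ no(FU)  {0A/1Mu/2Ld/1B | 2r 1w}
  2. MUL→r0 ⇒ go  {0A/0Mu/2Ld/1B | 0r 0w}
  3. ALU→r4 ⇒ no(FU)  {0A/0Mu/2Ld/1B | 0r 0w}
  4. ALU→r2 ⇒ no(FU)  {0A/0Mu/2Ld/1B | 0r 0w}
  5. MUL→r1 ⇒ no(FU)  {0A/0Mu/2Ld/1B | 0r 0w}
  6. MEM ⇒ no(RD_PORT)  {0A/0Mu/2Ld/1B | 0r 0w}
  7. BR ⇒ no(RD_PORT)  {0A/0Mu/2Ld/1B | 0r 0w}

reason(slot 7) = RD_PORT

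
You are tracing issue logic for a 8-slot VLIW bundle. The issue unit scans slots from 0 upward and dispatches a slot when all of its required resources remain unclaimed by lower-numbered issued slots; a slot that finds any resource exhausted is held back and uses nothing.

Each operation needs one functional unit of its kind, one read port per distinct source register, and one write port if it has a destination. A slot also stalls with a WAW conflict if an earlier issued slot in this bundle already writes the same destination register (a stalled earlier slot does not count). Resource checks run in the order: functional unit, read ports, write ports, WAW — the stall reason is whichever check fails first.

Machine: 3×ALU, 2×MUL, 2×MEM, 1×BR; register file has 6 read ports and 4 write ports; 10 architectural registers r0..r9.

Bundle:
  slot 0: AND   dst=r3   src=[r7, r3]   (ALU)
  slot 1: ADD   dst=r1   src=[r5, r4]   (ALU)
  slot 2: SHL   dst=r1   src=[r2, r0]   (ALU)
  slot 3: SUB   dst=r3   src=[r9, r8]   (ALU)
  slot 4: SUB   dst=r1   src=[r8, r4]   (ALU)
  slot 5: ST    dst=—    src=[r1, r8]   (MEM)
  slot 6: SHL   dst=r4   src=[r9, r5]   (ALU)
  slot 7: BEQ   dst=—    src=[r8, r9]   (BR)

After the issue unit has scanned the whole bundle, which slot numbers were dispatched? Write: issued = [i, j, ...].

issued = [0, 1, 5]

[0] ALU needs rd=2 wr=1: ok; after: ALU=2 MUL=2 MEM=2 BR=1, R=4, W=3
[1] ALU needs rd=2 wr=1: ok; after: ALU=1 MUL=2 MEM=2 BR=1, R=2, W=2
[2] ALU needs rd=2 wr=1: WAW; after: ALU=1 MUL=2 MEM=2 BR=1, R=2, W=2
[3] ALU needs rd=2 wr=1: WAW; after: ALU=1 MUL=2 MEM=2 BR=1, R=2, W=2
[4] ALU needs rd=2 wr=1: WAW; after: ALU=1 MUL=2 MEM=2 BR=1, R=2, W=2
[5] MEM needs rd=2 wr=0: ok; after: ALU=1 MUL=2 MEM=1 BR=1, R=0, W=2
[6] ALU needs rd=2 wr=1: RD_PORT; after: ALU=1 MUL=2 MEM=1 BR=1, R=0, W=2
[7] BR needs rd=2 wr=0: RD_PORT; after: ALU=1 MUL=2 MEM=1 BR=1, R=0, W=2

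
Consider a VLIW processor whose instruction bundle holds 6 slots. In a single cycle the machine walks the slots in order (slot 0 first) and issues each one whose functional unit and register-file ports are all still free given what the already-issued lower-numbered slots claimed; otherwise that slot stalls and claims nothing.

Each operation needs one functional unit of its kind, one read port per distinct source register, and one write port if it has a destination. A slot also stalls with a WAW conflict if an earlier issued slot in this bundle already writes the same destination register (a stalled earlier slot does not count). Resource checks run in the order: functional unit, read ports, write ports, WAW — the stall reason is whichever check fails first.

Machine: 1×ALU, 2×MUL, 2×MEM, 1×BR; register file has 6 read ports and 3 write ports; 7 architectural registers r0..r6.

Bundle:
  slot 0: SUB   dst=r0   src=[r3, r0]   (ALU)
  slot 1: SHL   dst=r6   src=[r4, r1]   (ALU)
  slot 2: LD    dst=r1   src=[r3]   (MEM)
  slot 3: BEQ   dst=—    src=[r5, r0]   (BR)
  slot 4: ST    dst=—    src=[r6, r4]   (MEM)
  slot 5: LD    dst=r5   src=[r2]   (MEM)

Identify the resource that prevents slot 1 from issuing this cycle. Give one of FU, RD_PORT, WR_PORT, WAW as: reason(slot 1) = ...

  0. ALU→r0 ⇒ go  {0A/2Mu/2Ld/1B | 4r 2w}
  1. ALU→r6 ⇒ no(FU)  {0A/2Mu/2Ld/1B | 4r 2w}
  2. MEM→r1 ⇒ go  {0A/2Mu/1Ld/1B | 3r 1w}
  3. BR ⇒ go  {0A/2Mu/1Ld/0B | 1r 1w}
  4. MEM ⇒ no(RD_PORT)  {0A/2Mu/1Ld/0B | 1r 1w}
  5. MEM→r5 ⇒ go  {0A/2Mu/0Ld/0B | 0r 0w}

reason(slot 1) = FU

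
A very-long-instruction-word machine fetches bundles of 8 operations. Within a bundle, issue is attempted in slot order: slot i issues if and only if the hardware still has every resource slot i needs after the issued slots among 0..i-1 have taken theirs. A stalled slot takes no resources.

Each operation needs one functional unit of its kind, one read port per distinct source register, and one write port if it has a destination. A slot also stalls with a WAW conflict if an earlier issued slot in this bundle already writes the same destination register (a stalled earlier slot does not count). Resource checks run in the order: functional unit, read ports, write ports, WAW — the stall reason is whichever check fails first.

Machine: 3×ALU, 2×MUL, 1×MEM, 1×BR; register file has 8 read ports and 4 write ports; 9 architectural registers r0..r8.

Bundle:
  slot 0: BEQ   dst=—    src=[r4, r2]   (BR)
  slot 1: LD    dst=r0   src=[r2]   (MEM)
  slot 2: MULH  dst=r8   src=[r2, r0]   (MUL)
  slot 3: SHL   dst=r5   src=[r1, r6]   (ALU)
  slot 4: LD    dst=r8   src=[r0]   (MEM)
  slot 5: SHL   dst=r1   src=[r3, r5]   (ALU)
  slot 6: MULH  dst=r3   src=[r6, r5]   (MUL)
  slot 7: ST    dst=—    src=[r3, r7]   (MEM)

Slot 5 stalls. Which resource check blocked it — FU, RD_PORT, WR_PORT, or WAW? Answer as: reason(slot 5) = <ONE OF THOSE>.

#0 BR src=r4,r2 dispatched  <A:3 Mu:2 Ld:1 B:0 rd:6 wr:4>
#1 MEM src=r2 dispatched  <A:3 Mu:2 Ld:0 B:0 rd:5 wr:3>
#2 MUL src=r2,r0 dispatched  <A:3 Mu:1 Ld:0 B:0 rd:3 wr:2>
#3 ALU src=r1,r6 dispatched  <A:2 Mu:1 Ld:0 B:0 rd:1 wr:1>
#4 MEM src=r0 held:FU  <A:2 Mu:1 Ld:0 B:0 rd:1 wr:1>
#5 ALU src=r3,r5 held:RD_PORT  <A:2 Mu:1 Ld:0 B:0 rd:1 wr:1>
#6 MUL src=r6,r5 held:RD_PORT  <A:2 Mu:1 Ld:0 B:0 rd:1 wr:1>
#7 MEM src=r3,r7 held:FU  <A:2 Mu:1 Ld:0 B:0 rd:1 wr:1>

reason(slot 5) = RD_PORT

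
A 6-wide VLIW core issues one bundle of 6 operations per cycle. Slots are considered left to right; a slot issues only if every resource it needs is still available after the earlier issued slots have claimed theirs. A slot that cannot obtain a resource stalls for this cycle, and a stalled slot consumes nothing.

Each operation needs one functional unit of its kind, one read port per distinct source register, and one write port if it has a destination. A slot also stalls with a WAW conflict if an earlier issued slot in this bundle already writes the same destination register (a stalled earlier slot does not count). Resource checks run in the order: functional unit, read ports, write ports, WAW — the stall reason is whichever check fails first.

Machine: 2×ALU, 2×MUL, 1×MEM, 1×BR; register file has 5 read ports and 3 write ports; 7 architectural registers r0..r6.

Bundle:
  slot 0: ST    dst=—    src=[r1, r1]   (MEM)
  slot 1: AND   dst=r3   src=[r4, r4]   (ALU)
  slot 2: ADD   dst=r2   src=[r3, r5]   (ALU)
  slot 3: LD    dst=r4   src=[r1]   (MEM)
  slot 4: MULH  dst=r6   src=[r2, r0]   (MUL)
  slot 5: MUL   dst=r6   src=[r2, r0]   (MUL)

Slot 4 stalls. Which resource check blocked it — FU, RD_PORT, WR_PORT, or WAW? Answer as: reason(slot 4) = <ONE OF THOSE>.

(0) want 1×MEM +1rd +0wr — yes → AL2|MU2|ME0|BR1|rd4|wr3
(1) want 1×ALU +1rd +1wr — yes → AL1|MU2|ME0|BR1|rd3|wr2
(2) want 1×ALU +2rd +1wr — yes → AL0|MU2|ME0|BR1|rd1|wr1
(3) want 1×MEM +1rd +1wr — FU → AL0|MU2|ME0|BR1|rd1|wr1
(4) want 1×MUL +2rd +1wr — RD_PORT → AL0|MU2|ME0|BR1|rd1|wr1
(5) want 1×MUL +2rd +1wr — RD_PORT → AL0|MU2|ME0|BR1|rd1|wr1

reason(slot 4) = RD_PORT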